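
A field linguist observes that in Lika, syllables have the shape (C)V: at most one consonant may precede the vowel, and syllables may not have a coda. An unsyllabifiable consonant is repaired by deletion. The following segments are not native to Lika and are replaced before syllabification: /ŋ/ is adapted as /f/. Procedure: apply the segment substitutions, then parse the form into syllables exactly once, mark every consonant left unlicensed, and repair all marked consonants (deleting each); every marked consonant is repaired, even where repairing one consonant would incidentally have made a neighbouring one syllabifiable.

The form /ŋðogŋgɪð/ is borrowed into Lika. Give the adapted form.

Substitution: /ŋ/ → /f/, giving /fðogfgɪð/.
Syllabifying with onset maximization leaves /f/, /g/, /f/, /ð/ stranded (no codas are permitted; onsets are limited to one consonant).
Deleting the stranded consonants removes /f/, /g/, /f/, /ð/.

ðogɪ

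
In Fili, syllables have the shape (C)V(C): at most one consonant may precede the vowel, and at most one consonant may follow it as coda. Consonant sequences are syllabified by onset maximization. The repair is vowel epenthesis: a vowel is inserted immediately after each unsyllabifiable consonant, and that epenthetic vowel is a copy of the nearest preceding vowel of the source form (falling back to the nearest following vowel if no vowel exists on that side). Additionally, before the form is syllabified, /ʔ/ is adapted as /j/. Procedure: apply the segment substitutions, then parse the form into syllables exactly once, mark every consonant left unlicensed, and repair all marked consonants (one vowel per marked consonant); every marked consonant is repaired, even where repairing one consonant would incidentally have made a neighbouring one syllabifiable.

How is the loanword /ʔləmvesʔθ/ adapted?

Substitution: /ʔ/ → /j/, giving /jləmvesjθ/.
Syllabifying with onset maximization leaves /j/, /j/, /θ/ stranded (at most one coda consonant is licensed; onsets are limited to one consonant).
Epenthesis after each stranded consonant: /j/ → /jə/, /j/ → /je/, /θ/ → /θe/.

jələmvesjeθe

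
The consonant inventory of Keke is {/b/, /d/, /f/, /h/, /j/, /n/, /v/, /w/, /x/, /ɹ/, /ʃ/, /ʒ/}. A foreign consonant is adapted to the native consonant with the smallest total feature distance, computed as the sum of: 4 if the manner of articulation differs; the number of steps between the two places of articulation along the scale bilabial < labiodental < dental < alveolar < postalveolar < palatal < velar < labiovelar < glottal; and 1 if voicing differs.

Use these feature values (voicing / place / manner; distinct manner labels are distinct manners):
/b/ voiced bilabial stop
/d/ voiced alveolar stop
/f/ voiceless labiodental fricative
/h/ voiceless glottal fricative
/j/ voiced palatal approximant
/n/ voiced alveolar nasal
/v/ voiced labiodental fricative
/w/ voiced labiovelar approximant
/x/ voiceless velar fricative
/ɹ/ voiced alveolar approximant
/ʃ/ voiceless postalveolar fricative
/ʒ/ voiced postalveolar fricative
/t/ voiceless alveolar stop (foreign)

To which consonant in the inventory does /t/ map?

/d/ is closest: same manner (stop), place distance 0 (alveolar→alveolar), voicing differs (+1); total 1. Next closest is /b/ at distance 4.

d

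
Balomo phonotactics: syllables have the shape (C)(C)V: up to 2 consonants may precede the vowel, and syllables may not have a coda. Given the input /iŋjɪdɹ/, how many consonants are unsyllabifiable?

The consonants /d/, /ɹ/ cannot be parsed into a legal (C)(C)V syllable (no codas are permitted; onsets may contain at most 2 consonants).

2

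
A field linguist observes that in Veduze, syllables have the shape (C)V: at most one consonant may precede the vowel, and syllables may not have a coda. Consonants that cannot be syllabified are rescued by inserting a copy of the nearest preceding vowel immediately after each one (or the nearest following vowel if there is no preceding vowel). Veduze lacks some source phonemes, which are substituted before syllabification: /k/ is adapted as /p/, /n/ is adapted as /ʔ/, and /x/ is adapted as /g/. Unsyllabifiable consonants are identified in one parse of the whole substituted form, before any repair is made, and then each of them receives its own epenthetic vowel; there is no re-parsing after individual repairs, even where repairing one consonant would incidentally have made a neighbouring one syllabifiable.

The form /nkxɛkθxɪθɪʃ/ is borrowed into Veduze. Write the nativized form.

ʔɛpɛgɛpɛθɛgɪθɪʃɪ

Substitution: /n/ → /ʔ/, /k/ → /p/, /x/ → /g/, giving /ʔpgɛpθgɪθɪʃ/.
Under (C)V, the unsyllabifiable consonants are /ʔ/, /p/, /p/, /θ/, /ʃ/ (no codas are permitted; onsets are limited to one consonant).
Inserting the epenthetic vowel yields /ʔ/ → /ʔɛ/, /p/ → /pɛ/, /p/ → /pɛ/, /θ/ → /θɛ/, /ʃ/ → /ʃɪ/.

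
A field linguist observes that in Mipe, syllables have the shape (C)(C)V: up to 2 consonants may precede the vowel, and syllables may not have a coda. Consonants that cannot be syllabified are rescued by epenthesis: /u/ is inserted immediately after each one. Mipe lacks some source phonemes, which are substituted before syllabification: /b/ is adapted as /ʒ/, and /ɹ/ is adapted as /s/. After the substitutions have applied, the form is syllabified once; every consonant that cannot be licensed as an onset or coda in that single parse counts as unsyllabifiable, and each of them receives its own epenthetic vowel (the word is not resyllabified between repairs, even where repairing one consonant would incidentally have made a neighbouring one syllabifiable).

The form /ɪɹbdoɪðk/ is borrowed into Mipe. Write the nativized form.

Substitution: /ɹ/ → /s/, /b/ → /ʒ/, giving /ɪsʒdoɪðk/.
The consonants /s/, /ð/, /k/ cannot be parsed into a legal (C)(C)V syllable (no codas are permitted; onsets may contain at most 2 consonants).
Each unlicensed consonant becomes the onset of a new syllable: /s/ → /su/, /ð/ → /ðu/, /k/ → /ku/.

ɪsuʒdoɪðuku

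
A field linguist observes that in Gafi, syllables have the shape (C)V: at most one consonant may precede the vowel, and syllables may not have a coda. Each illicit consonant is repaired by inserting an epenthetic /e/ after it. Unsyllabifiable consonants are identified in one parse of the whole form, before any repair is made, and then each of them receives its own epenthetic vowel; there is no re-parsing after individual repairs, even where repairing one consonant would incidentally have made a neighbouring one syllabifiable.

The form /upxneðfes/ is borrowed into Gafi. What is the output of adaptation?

The consonants /p/, /x/, /ð/, /s/ cannot be parsed into a legal (C)V syllable (no codas are permitted; onsets are limited to one consonant).
Inserting the epenthetic vowel yields /p/ → /pe/, /x/ → /xe/, /ð/ → /ðe/, /s/ → /se/.

upexeneðefese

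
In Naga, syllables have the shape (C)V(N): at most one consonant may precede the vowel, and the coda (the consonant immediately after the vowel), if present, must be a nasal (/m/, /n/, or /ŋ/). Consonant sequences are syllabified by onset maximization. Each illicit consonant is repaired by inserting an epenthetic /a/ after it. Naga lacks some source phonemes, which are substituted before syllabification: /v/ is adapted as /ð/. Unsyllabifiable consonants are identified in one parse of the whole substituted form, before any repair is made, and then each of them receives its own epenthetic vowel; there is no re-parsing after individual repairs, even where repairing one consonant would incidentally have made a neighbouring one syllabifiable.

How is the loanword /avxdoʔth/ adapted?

Substitution: /v/ → /ð/, giving /aðxdoʔth/.
The consonants /ð/, /x/, /ʔ/, /t/, /h/ cannot be parsed into a legal (C)V(N) syllable (only a nasal (/m/, /n/, or /ŋ/) is licensed in coda position; onsets are limited to one consonant).
Inserting the epenthetic vowel yields /ð/ → /ða/, /x/ → /xa/, /ʔ/ → /ʔa/, /t/ → /ta/, /h/ → /ha/.

aðaxadoʔataha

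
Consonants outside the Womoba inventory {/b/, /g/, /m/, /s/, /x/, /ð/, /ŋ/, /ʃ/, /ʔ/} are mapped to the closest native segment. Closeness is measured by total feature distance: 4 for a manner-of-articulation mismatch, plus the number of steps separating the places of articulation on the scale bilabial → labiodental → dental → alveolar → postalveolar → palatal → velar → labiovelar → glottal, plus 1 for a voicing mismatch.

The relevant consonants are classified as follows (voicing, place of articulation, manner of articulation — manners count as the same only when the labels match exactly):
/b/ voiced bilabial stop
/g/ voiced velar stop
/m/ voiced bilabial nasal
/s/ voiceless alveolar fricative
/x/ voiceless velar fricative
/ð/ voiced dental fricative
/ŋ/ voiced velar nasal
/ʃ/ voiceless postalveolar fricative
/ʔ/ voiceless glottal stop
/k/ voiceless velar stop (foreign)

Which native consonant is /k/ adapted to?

g

/g/ is closest: same manner (stop), place distance 0 (velar→velar), voicing differs (+1); total 1. Next closest is /ʔ/ at distance 2.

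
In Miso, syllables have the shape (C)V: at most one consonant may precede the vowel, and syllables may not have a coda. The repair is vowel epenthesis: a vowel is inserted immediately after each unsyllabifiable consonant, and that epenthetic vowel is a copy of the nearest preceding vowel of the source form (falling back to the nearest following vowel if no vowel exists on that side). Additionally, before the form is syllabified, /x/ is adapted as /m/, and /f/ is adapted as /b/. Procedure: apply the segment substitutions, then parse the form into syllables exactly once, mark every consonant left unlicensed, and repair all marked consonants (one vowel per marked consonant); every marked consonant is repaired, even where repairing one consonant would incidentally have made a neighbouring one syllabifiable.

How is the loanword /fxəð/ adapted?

Substitution: /f/ → /b/, /x/ → /m/, giving /bməð/.
Syllabifying with onset maximization leaves /b/, /ð/ stranded (no codas are permitted; onsets are limited to one consonant).
Each unlicensed consonant becomes the onset of a new syllable: /b/ → /bə/, /ð/ → /ðə/.

bəməðə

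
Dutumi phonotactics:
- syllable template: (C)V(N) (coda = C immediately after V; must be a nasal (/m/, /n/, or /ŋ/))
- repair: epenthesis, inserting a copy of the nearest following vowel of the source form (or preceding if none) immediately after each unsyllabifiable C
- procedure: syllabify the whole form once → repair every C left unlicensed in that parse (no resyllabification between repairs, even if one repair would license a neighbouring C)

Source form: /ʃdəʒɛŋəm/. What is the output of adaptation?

ʃədəʒɛŋəm

The consonants /ʃ/ cannot be parsed into a legal (C)V(N) syllable (only a nasal (/m/, /n/, or /ŋ/) is licensed in coda position; onsets are limited to one consonant).
Epenthesis after each stranded consonant: /ʃ/ → /ʃə/.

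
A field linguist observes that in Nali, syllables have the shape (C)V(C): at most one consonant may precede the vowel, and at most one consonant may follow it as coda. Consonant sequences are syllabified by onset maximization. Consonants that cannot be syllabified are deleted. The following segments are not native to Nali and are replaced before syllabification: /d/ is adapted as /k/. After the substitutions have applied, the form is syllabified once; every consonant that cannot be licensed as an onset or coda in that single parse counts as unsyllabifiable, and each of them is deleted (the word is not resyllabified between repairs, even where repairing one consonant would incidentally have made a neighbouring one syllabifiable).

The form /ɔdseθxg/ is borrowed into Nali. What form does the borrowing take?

ɔkseθ

Substitution: /d/ → /k/, giving /ɔkseθxg/.
Syllabifying with onset maximization leaves /x/, /g/ stranded (at most one coda consonant is licensed; onsets are limited to one consonant).
Deletion applies to /x/, /g/.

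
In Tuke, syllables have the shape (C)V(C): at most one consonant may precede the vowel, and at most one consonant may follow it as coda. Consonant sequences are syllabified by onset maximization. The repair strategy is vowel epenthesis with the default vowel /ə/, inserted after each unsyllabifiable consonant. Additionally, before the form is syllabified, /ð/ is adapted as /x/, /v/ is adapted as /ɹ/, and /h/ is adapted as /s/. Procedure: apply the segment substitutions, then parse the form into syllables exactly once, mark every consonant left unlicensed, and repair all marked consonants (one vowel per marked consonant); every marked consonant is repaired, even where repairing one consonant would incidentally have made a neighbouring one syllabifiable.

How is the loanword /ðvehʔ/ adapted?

Substitution: /ð/ → /x/, /v/ → /ɹ/, /h/ → /s/, giving /xɹesʔ/.
The consonants /x/, /ʔ/ cannot be parsed into a legal (C)V(C) syllable (at most one coda consonant is licensed; onsets are limited to one consonant).
Inserting the epenthetic vowel yields /x/ → /xə/, /ʔ/ → /ʔə/.

xəɹesʔə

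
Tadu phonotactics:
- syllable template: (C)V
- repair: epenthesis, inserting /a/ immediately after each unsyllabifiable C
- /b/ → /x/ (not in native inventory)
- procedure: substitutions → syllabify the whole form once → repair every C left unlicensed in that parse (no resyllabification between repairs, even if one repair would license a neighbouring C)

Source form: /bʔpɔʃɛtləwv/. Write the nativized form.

xaʔapɔʃɛtaləwava

Substitution: /b/ → /x/, giving /xʔpɔʃɛtləwv/.
Syllabifying with onset maximization leaves /x/, /ʔ/, /t/, /w/, /v/ stranded (no codas are permitted; onsets are limited to one consonant).
Each unlicensed consonant becomes the onset of a new syllable: /x/ → /xa/, /ʔ/ → /ʔa/, /t/ → /ta/, /w/ → /wa/, /v/ → /va/.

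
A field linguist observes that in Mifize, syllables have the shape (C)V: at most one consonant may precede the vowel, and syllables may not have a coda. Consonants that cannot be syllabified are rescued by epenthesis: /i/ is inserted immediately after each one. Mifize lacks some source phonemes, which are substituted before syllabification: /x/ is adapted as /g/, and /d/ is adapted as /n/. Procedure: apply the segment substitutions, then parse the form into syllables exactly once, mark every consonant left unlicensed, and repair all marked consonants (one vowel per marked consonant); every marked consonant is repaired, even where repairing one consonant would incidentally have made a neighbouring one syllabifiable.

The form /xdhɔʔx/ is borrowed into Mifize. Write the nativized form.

ginihɔʔigi

Substitution: /x/ → /g/, /d/ → /n/, giving /gnhɔʔg/.
Under (C)V, the unsyllabifiable consonants are /g/, /n/, /ʔ/, /g/ (no codas are permitted; onsets are limited to one consonant).
Inserting the epenthetic vowel yields /g/ → /gi/, /n/ → /ni/, /ʔ/ → /ʔi/, /g/ → /gi/.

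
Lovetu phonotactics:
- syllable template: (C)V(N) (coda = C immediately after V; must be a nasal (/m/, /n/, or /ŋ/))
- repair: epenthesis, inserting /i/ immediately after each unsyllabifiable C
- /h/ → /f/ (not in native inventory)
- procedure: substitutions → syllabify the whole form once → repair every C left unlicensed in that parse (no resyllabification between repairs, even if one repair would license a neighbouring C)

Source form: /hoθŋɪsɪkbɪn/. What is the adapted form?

foθiŋɪsɪkibɪn

Substitution: /h/ → /f/, giving /foθŋɪsɪkbɪn/.
The consonants /θ/, /k/ cannot be parsed into a legal (C)V(N) syllable (only a nasal (/m/, /n/, or /ŋ/) is licensed in coda position; onsets are limited to one consonant).
Epenthesis after each stranded consonant: /θ/ → /θi/, /k/ → /ki/.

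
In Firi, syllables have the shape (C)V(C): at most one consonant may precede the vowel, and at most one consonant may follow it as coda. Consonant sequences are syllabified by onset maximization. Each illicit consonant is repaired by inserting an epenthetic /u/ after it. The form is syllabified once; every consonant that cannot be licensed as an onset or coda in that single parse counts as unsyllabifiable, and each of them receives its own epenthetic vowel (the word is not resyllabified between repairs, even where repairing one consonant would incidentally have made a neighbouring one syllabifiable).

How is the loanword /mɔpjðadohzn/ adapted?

mɔpjuðadohzunu

Syllabifying with onset maximization leaves /j/, /z/, /n/ stranded (at most one coda consonant is licensed; onsets are limited to one consonant).
Each unlicensed consonant becomes the onset of a new syllable: /j/ → /ju/, /z/ → /zu/, /n/ → /nu/.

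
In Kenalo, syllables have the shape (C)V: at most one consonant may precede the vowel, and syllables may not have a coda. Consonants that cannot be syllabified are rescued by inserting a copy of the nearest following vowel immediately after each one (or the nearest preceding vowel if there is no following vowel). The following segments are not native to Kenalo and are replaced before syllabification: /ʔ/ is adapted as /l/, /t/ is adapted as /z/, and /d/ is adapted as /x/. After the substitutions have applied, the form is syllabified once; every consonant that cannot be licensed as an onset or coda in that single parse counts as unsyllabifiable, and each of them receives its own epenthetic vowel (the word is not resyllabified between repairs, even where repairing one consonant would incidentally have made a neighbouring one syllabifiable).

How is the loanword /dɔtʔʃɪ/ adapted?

xɔzɪlɪʃɪ

Substitution: /d/ → /x/, /t/ → /z/, /ʔ/ → /l/, giving /xɔzlʃɪ/.
Under (C)V, the unsyllabifiable consonants are /z/, /l/ (no codas are permitted; onsets are limited to one consonant).
Epenthesis after each stranded consonant: /z/ → /zɪ/, /l/ → /lɪ/.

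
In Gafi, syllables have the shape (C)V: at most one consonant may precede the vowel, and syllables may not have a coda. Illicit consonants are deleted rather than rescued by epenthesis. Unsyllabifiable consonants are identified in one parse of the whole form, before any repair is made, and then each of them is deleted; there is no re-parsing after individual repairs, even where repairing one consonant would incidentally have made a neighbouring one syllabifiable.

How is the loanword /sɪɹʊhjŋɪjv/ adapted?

sɪɹʊŋɪ

The consonants /h/, /j/, /j/, /v/ cannot be parsed into a legal (C)V syllable (no codas are permitted; onsets are limited to one consonant).
Deleting the stranded consonants removes /h/, /j/, /j/, /v/.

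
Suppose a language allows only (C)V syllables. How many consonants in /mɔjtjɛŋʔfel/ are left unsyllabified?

Under (C)V, the unsyllabifiable consonants are /j/, /t/, /ŋ/, /ʔ/, /l/ (no codas are permitted; onsets are limited to one consonant).

5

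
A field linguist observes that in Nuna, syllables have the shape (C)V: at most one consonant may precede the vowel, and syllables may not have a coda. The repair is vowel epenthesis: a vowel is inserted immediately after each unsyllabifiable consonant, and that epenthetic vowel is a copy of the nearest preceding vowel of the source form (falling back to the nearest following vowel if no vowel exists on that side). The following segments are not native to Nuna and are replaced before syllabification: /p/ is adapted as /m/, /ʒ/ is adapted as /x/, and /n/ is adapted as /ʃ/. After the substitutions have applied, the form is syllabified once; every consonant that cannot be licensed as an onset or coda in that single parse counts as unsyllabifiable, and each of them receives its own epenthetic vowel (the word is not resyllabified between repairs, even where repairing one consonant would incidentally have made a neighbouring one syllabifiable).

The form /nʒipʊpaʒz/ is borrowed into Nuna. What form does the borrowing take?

ʃiximʊmaxaza

Substitution: /n/ → /ʃ/, /ʒ/ → /x/, /p/ → /m/, giving /ʃximʊmaxz/.
The consonants /ʃ/, /x/, /z/ cannot be parsed into a legal (C)V syllable (no codas are permitted; onsets are limited to one consonant).
Inserting the epenthetic vowel yields /ʃ/ → /ʃi/, /x/ → /xa/, /z/ → /za/.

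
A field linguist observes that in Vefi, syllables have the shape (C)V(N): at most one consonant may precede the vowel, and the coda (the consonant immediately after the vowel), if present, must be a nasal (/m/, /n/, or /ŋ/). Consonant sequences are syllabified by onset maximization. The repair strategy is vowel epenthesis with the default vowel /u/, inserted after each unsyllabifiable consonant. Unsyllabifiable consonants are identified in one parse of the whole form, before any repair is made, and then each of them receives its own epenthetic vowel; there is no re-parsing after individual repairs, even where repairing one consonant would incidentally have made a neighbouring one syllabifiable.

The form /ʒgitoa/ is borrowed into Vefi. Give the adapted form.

The consonants /ʒ/ cannot be parsed into a legal (C)V(N) syllable (only a nasal (/m/, /n/, or /ŋ/) is licensed in coda position; onsets are limited to one consonant).
Epenthesis after each stranded consonant: /ʒ/ → /ʒu/.

ʒugitoa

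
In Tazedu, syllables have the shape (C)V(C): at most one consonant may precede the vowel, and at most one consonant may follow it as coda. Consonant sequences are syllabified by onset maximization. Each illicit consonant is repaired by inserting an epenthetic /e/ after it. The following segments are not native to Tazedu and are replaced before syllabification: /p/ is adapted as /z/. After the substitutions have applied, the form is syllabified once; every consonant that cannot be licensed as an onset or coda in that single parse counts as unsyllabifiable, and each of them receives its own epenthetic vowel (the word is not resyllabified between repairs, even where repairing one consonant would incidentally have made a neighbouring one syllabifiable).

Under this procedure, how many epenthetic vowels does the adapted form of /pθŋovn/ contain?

After substitution the input is /zθŋovn/.
The unsyllabifiable consonants are /z/, /θ/, /n/; each receives one epenthetic vowel.

3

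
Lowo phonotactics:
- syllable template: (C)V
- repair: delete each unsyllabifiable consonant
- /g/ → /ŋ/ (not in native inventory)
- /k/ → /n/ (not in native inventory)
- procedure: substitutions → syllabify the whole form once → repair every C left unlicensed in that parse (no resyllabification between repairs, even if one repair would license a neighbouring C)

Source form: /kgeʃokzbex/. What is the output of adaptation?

ŋeʃobe

Substitution: /k/ → /n/, /g/ → /ŋ/, giving /nŋeʃonzbex/.
Under (C)V, the unsyllabifiable consonants are /n/, /n/, /z/, /x/ (no codas are permitted; onsets are limited to one consonant).
Deletion applies to /n/, /n/, /z/, /x/.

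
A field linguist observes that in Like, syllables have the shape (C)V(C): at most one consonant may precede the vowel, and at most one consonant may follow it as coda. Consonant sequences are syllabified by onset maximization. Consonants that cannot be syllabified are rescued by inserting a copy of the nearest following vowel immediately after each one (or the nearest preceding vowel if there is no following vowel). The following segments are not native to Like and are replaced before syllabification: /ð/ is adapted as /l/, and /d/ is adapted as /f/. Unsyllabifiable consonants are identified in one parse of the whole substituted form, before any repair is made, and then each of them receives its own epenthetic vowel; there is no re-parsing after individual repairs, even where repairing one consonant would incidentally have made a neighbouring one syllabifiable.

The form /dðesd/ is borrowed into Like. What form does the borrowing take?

Substitution: /d/ → /f/, /ð/ → /l/, giving /flesf/.
Under (C)V(C), the unsyllabifiable consonants are /f/, /f/ (at most one coda consonant is licensed; onsets are limited to one consonant).
Epenthesis after each stranded consonant: /f/ → /fe/, /f/ → /fe/.

felesfe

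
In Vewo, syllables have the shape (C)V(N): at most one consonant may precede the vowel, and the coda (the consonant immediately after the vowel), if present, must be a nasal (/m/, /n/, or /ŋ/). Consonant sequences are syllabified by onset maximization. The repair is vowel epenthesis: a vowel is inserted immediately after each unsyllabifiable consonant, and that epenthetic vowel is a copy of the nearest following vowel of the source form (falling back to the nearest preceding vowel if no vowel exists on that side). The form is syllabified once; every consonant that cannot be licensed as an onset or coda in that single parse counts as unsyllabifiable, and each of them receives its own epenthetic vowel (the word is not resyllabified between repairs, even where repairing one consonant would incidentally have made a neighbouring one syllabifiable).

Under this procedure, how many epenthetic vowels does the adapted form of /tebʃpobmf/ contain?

The unsyllabifiable consonants are /b/, /ʃ/, /b/, /m/, /f/; each receives one epenthetic vowel.

5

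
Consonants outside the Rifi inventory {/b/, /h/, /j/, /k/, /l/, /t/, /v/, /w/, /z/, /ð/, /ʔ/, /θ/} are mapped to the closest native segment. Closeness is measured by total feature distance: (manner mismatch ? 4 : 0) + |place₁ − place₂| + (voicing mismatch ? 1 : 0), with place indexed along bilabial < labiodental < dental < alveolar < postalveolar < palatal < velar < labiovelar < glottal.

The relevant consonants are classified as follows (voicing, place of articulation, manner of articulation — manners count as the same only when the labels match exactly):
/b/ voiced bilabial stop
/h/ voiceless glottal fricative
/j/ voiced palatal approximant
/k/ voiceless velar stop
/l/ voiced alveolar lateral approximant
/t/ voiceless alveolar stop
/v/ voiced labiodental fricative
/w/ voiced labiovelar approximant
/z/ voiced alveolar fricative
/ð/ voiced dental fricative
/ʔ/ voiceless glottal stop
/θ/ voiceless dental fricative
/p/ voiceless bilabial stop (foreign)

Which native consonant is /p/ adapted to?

/b/ is closest: same manner (stop), place distance 0 (bilabial→bilabial), voicing differs (+1); total 1. Next closest is /t/ at distance 3.

b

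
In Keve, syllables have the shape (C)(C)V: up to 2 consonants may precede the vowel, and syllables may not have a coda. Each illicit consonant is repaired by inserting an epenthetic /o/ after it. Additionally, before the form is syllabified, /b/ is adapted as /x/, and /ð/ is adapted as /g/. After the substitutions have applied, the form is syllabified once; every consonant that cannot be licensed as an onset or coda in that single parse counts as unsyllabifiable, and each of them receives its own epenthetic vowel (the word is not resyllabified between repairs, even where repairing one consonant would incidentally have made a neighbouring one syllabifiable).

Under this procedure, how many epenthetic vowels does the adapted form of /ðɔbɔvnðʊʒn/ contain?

After substitution the input is /gɔxɔvngʊʒn/.
The unsyllabifiable consonants are /v/, /ʒ/, /n/; each receives one epenthetic vowel.

3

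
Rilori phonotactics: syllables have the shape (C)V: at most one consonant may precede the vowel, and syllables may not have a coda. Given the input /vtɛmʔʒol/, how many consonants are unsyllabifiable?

Under (C)V, the unsyllabifiable consonants are /v/, /m/, /ʔ/, /l/ (no codas are permitted; onsets are limited to one consonant).

4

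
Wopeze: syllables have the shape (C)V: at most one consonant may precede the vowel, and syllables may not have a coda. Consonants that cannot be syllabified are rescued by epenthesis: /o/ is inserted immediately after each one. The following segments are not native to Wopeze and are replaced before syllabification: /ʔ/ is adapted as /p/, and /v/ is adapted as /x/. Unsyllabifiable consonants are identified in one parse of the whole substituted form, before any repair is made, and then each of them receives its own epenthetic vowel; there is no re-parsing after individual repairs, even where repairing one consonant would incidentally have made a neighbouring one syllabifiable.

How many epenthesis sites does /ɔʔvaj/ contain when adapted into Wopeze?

After substitution the input is /ɔpxaj/.
The unsyllabifiable consonants are /p/, /j/; each receives one epenthetic vowel.

2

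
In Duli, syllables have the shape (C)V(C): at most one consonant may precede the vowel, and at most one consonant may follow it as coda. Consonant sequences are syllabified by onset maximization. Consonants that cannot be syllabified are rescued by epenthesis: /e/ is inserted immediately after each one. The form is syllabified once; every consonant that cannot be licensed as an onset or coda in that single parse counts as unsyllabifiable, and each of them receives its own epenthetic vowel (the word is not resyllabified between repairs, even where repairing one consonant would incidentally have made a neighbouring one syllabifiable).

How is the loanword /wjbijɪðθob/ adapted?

Under (C)V(C), the unsyllabifiable consonants are /w/, /j/ (at most one coda consonant is licensed; onsets are limited to one consonant).
Inserting the epenthetic vowel yields /w/ → /we/, /j/ → /je/.

wejebijɪðθob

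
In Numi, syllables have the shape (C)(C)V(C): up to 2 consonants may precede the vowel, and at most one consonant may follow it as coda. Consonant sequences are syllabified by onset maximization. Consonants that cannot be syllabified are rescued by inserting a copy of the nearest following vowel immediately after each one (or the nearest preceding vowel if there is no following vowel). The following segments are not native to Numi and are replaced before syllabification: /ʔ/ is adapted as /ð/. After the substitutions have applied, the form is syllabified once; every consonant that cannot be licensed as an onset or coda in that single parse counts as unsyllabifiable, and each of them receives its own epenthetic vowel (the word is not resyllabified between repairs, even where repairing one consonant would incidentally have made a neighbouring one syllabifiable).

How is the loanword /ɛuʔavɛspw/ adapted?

Substitution: /ʔ/ → /ð/, giving /ɛuðavɛspw/.
Syllabifying with onset maximization leaves /p/, /w/ stranded (at most one coda consonant is licensed; onsets may contain at most 2 consonants).
Epenthesis after each stranded consonant: /p/ → /pɛ/, /w/ → /wɛ/.

ɛuðavɛspɛwɛ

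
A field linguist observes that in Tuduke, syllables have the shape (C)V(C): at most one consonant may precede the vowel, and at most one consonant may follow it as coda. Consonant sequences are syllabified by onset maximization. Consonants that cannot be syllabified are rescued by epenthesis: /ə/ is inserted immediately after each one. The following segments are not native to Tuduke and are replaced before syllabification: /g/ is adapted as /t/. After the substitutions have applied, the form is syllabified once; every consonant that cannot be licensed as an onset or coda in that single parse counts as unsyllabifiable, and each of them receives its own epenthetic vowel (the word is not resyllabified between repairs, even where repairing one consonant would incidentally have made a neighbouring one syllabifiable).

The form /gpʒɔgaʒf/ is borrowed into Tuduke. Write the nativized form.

Substitution: /g/ → /t/, giving /tpʒɔtaʒf/.
The consonants /t/, /p/, /f/ cannot be parsed into a legal (C)V(C) syllable (at most one coda consonant is licensed; onsets are limited to one consonant).
Epenthesis after each stranded consonant: /t/ → /tə/, /p/ → /pə/, /f/ → /fə/.

təpəʒɔtaʒfə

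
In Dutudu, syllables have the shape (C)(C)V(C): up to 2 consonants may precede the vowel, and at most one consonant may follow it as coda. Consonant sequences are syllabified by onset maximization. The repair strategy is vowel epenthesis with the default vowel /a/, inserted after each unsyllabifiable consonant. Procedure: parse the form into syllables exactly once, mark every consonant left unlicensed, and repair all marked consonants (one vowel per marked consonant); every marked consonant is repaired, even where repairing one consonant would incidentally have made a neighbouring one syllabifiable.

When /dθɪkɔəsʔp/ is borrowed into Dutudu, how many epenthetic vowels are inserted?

The unsyllabifiable consonants are /ʔ/, /p/; each receives one epenthetic vowel.

2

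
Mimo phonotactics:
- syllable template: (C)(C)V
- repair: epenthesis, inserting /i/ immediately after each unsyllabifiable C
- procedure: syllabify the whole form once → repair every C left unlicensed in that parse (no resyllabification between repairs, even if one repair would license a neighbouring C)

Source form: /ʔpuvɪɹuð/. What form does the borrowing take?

Under (C)(C)V, the unsyllabifiable consonants are /ð/ (no codas are permitted; onsets may contain at most 2 consonants).
Each unlicensed consonant becomes the onset of a new syllable: /ð/ → /ði/.

ʔpuvɪɹuði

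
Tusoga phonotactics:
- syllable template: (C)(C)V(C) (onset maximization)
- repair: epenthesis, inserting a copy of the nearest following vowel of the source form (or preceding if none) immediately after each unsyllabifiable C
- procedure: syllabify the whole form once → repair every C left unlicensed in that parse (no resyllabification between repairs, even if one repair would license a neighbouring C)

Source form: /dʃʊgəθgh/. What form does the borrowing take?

Syllabifying with onset maximization leaves /g/, /h/ stranded (at most one coda consonant is licensed; onsets may contain at most 2 consonants).
Each unlicensed consonant becomes the onset of a new syllable: /g/ → /gə/, /h/ → /hə/.

dʃʊgəθgəhə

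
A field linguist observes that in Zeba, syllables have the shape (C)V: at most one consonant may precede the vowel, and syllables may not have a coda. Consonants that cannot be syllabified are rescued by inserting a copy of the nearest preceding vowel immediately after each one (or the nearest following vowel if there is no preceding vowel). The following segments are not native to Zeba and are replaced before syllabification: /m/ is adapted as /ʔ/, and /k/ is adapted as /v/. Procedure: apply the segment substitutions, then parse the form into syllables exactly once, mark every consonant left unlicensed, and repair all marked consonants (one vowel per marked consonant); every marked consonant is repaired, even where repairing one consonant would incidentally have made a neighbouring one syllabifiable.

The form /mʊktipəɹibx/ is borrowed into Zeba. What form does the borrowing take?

ʔʊvʊtipəɹibixi

Substitution: /m/ → /ʔ/, /k/ → /v/, giving /ʔʊvtipəɹibx/.
Syllabifying with onset maximization leaves /v/, /b/, /x/ stranded (no codas are permitted; onsets are limited to one consonant).
Each unlicensed consonant becomes the onset of a new syllable: /v/ → /vʊ/, /b/ → /bi/, /x/ → /xi/.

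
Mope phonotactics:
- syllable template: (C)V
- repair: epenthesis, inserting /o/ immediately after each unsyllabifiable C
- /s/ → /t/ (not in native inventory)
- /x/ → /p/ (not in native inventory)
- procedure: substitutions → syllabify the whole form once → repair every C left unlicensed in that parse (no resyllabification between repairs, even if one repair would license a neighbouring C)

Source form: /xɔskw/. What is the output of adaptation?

pɔtokowo

Substitution: /x/ → /p/, /s/ → /t/, giving /pɔtkw/.
The consonants /t/, /k/, /w/ cannot be parsed into a legal (C)V syllable (no codas are permitted; onsets are limited to one consonant).
Epenthesis after each stranded consonant: /t/ → /to/, /k/ → /ko/, /w/ → /wo/.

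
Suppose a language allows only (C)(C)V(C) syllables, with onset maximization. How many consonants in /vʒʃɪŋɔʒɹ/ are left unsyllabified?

2

Under (C)(C)V(C), the unsyllabifiable consonants are /v/, /ɹ/ (at most one coda consonant is licensed; onsets may contain at most 2 consonants).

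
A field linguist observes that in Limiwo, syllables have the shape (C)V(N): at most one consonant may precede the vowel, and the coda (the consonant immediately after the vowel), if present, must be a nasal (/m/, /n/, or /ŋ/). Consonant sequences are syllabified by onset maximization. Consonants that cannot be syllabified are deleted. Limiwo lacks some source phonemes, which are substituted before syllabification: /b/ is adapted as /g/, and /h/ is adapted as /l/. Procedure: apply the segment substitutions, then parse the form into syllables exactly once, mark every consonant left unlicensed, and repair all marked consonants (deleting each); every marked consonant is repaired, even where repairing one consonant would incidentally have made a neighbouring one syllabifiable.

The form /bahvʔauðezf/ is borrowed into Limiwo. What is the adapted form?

Substitution: /b/ → /g/, /h/ → /l/, giving /galvʔauðezf/.
Syllabifying with onset maximization leaves /l/, /v/, /z/, /f/ stranded (only a nasal (/m/, /n/, or /ŋ/) is licensed in coda position; onsets are limited to one consonant).
Deleting the stranded consonants removes /l/, /v/, /z/, /f/.

gaʔauðe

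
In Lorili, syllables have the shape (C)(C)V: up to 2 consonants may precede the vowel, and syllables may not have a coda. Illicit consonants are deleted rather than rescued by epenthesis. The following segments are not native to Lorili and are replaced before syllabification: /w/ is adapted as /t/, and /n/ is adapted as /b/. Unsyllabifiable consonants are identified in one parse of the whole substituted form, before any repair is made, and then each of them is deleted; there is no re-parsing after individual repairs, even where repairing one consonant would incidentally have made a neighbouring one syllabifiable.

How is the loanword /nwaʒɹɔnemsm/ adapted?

btaʒɹɔbe

Substitution: /n/ → /b/, /w/ → /t/, giving /btaʒɹɔbemsm/.
The consonants /m/, /s/, /m/ cannot be parsed into a legal (C)(C)V syllable (no codas are permitted; onsets may contain at most 2 consonants).
Deleting the stranded consonants removes /m/, /s/, /m/.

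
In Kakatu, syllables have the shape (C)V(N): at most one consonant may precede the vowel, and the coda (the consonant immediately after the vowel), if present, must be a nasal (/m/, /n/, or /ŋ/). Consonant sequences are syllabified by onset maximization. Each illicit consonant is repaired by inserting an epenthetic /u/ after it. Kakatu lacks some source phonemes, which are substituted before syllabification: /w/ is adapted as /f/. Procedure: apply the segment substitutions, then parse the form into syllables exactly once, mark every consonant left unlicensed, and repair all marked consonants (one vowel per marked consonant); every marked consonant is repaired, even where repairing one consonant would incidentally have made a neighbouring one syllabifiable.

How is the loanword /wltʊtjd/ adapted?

Substitution: /w/ → /f/, giving /fltʊtjd/.
The consonants /f/, /l/, /t/, /j/, /d/ cannot be parsed into a legal (C)V(N) syllable (only a nasal (/m/, /n/, or /ŋ/) is licensed in coda position; onsets are limited to one consonant).
Inserting the epenthetic vowel yields /f/ → /fu/, /l/ → /lu/, /t/ → /tu/, /j/ → /ju/, /d/ → /du/.

fulutʊtujudu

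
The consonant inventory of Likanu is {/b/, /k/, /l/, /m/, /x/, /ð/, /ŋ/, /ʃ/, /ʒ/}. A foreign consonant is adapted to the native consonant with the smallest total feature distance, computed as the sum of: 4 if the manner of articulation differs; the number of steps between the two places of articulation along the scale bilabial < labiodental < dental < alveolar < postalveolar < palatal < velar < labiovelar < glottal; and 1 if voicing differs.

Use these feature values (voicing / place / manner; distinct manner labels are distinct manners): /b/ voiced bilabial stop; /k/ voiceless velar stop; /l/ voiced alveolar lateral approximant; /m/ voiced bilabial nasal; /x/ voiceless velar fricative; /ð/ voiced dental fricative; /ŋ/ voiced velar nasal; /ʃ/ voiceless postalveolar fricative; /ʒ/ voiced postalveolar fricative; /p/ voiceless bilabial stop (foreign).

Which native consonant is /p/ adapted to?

b

/b/ is closest: same manner (stop), place distance 0 (bilabial→bilabial), voicing differs (+1); total 1. Next closest is /m/ at distance 5.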